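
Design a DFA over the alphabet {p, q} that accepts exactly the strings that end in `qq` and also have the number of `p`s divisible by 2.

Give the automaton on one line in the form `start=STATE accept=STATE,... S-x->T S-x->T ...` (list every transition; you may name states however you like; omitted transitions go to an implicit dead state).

start=A accept=D A-p->B A-q->C B-p->A B-q->B C-p->B C-q->D D-p->B D-q->D

Handle the two conditions separately and then intersect. The first has 3 states tracking how much of the suffix `qq` has currently been matched; the second has 2 states tracking the count of `p`s modulo 2. A product state is a pair (one from each), accepting exactly when both do. After merging equivalent states the machine shrinks.
With 4 states:
       p  q 
>  A   B  C 
   B   A  B 
   C   B  D 
 * D   B  D 
(> = start, * = accepting)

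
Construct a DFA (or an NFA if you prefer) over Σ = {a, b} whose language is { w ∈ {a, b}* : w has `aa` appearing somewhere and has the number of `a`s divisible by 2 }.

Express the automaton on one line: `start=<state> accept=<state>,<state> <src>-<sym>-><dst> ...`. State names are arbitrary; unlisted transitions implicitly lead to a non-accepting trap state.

Run two small machines in parallel and take their product. The first has 3 states tracking whether and how much of `aa` has been seen; the second has 2 states tracking the count of `a`s modulo 2. A product state is a pair (one from each), accepting exactly when both do.
With 6 states:
        a   b  
>  q0   q1  q0 
   q1   q2  q3 
 * q2   q4  q2 
   q3   q5  q3 
   q4   q2  q4 
   q5   q4  q0 
(> = start, * = accepting)

start=q0 accept=q2 q0-a->q1 q0-b->q0 q1-a->q2 q1-b->q3 q2-a->q4 q2-b->q2 q3-a->q5 q3-b->q3 q4-a->q2 q4-b->q4 q5-a->q4 q5-b->q0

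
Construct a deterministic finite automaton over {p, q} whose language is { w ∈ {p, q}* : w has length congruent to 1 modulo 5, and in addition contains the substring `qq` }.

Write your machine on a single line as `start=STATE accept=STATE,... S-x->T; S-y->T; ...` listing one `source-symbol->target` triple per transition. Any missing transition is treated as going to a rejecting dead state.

start=S0; accept=S14; S0-p->S1; S0-q->S2; S1-p->S3; S1-q->S4; S2-p->S3; S2-q->S5; S3-p->S6; S3-q->S7; S4-p->S6; S4-q->S8; S5-p->S8; S5-q->S8; S6-p->S9; S6-q->S10; S7-p->S9; S7-q->S11; S8-p->S11; S8-q->S11; S9-p->S0; S9-q->S12; S10-p->S0; S10-q->S13; S11-p->S13; S11-q->S13; S12-p->S1; S12-q->S14; S13-p->S14; S13-q->S14; S14-p->S5; S14-q->S5

Build one automaton per condition and run them in lockstep. The first has 5 states tracking the input length modulo 5; the second has 3 states tracking whether and how much of `qq` has been seen. A product state is a pair (one from each), accepting exactly when both do.
          p    q  
>  S0     S1   S2 
   S1     S3   S4 
   S2     S3   S5 
   S3     S6   S7 
   S4     S6   S8 
   S5     S8   S8 
   S6     S9  S10 
   S7     S9  S11 
   S8    S11  S11 
   S9     S0  S12 
   S10    S0  S13 
   S11   S13  S13 
   S12    S1  S14 
   S13   S14  S14 
 * S14    S5   S5 
(> = start, * = accepting)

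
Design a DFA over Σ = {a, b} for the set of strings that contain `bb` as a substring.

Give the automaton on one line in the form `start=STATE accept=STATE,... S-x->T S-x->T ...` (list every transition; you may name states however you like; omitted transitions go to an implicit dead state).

States q0..q1 record the length of the longest prefix of `bb` that matches the current input suffix. Reaching q2 means `bb` has been seen, and we stay there forever. Accept from q2.
3 states suffice.
        a   b  
>  q0   q0  q1 
   q1   q0  q2 
 * q2   q2  q2 
(> = start, * = accepting)

start=q0 accept=q2 q0-a->q0 q0-b->q1 q1-a->q0 q1-b->q2 q2-a->q2 q2-b->q2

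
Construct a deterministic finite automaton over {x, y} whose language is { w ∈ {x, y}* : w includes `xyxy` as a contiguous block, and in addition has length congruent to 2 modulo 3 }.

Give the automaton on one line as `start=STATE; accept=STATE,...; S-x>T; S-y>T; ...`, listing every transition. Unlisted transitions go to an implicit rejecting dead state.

Run two small machines in parallel and take their product. The first has 5 states tracking whether and how much of `xyxy` has been seen; the second has 3 states tracking the input length modulo 3. A product state is a pair (one from each), accepting exactly when both do.
With 15 states:
          x    y  
>  q0     q1   q2 
   q1     q3   q4 
   q2     q3   q5 
   q3     q6   q7 
   q4     q8   q0 
   q5     q6   q0 
   q6     q1   q9 
   q7    q10   q2 
   q8     q1  q11 
   q9    q12   q5 
   q10    q3  q13 
   q11   q13  q13 
   q12    q6  q14 
 * q13   q14  q14 
   q14   q11  q11 
(> = start, * = accepting)

start=q0; accept=q13; q0-x>q1; q0-y>q2; q1-x>q3; q1-y>q4; q2-x>q3; q2-y>q5; q3-x>q6; q3-y>q7; q4-x>q8; q4-y>q0; q5-x>q6; q5-y>q0; q6-x>q1; q6-y>q9; q7-x>q10; q7-y>q2; q8-x>q1; q8-y>q11; q9-x>q12; q9-y>q5; q10-x>q3; q10-y>q13; q11-x>q13; q11-y>q13; q12-x>q6; q12-y>q14; q13-x>q14; q13-y>q14; q14-x>q11; q14-y>q11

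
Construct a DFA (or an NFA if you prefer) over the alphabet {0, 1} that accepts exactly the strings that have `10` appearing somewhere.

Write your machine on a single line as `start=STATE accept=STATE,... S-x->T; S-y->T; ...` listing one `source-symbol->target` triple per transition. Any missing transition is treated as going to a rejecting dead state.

States s0..s1 record the length of the longest prefix of `10` that matches the current input suffix. Reaching s2 means `10` has been seen, and we stay there forever. Accept from s2.
A 3-state machine:
        0   1  
>  s0   s0  s1 
   s1   s2  s1 
 * s2   s2  s2 
(> = start, * = accepting)

start=s0; accept=s2; s0-0->s0; s0-1->s1; s1-0->s2; s1-1->s1; s2-0->s2; s2-1->s2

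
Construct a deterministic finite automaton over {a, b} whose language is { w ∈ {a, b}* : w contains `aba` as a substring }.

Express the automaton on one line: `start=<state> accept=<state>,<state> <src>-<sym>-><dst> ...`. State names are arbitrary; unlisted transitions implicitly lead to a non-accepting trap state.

start=s0 accept=s3 s0-a->s1 s0-b->s0 s1-a->s1 s1-b->s2 s2-a->s3 s2-b->s0 s3-a->s3 s3-b->s3

Track how much of `aba` has been matched so far: state s0 is no progress, s3 is the absorbing accept state reached once `aba` has occurred. Intermediate states record partial matches; on a mismatch, fall back to the longest reusable overlap.
        a   b  
>  s0   s1  s0 
   s1   s1  s2 
   s2   s3  s0 
 * s3   s3  s3 
(> = start, * = accepting)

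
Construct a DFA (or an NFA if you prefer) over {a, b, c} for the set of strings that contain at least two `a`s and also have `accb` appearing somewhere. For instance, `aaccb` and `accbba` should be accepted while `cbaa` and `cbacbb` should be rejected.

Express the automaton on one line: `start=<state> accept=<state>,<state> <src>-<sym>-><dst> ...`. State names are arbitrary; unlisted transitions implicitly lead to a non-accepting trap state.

start=q0 accept=q14,q15 q0-a->q1 q0-b->q0 q0-c->q0 q1-a->q2 q1-b->q3 q1-c->q4 q2-a->q5 q2-b->q6 q2-c->q7 q3-a->q2 q3-b->q3 q3-c->q3 q4-a->q2 q4-b->q3 q4-c->q8 q5-a->q5 q5-b->q9 q5-c->q10 q6-a->q5 q6-b->q6 q6-c->q6 q7-a->q5 q7-b->q6 q7-c->q11 q8-a->q2 q8-b->q12 q8-c->q3 q9-a->q5 q9-b->q9 q9-c->q9 q10-a->q5 q10-b->q9 q10-c->q13 q11-a->q5 q11-b->q14 q11-c->q6 q12-a->q14 q12-b->q12 q12-c->q12 q13-a->q5 q13-b->q15 q13-c->q9 q14-a->q15 q14-b->q14 q14-c->q14 q15-a->q15 q15-b->q15 q15-c->q15

Handle the two conditions separately and then intersect. One (4 states) tracks the count of `a`s, saturating at 3; the other (5 states) tracks whether and how much of `accb` has been seen. Each combined state is a pair, one component from each; accept when both components accept.
16 states suffice.
          a    b    c  
>  q0     q1   q0   q0 
   q1     q2   q3   q4 
   q2     q5   q6   q7 
   q3     q2   q3   q3 
   q4     q2   q3   q8 
   q5     q5   q9  q10 
   q6     q5   q6   q6 
   q7     q5   q6  q11 
   q8     q2  q12   q3 
   q9     q5   q9   q9 
   q10    q5   q9  q13 
   q11    q5  q14   q6 
   q12   q14  q12  q12 
   q13    q5  q15   q9 
 * q14   q15  q14  q14 
 * q15   q15  q15  q15 
(> = start, * = accepting)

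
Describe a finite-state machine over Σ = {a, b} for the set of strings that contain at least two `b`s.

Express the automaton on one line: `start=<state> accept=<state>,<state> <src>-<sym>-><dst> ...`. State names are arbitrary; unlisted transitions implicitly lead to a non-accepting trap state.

Only the number of `b`s matters, and only up to 3. Make a chain q0 → q1 → q2 → q3 advanced by each `b` (with q3 absorbing); every other symbol self-loops. The accepting set is {q2, q3}.
4 states suffice.
        a   b  
>  q0   q0  q1 
   q1   q1  q2 
 * q2   q2  q3 
 * q3   q3  q3 
(> = start, * = accepting)

start=q0 accept=q2,q3 q0-a->q0 q0-b->q1 q1-a->q1 q1-b->q2 q2-a->q2 q2-b->q3 q3-a->q3 q3-b->q3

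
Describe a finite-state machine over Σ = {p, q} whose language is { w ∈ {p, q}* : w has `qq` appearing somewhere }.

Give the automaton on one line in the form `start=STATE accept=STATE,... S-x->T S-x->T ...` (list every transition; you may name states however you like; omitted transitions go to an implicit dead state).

States s0..s1 record the length of the longest prefix of `qq` that matches the current input suffix. Reaching s2 means `qq` has been seen, and we stay there forever. Accept from s2.
        p   q  
>  s0   s0  s1 
   s1   s0  s2 
 * s2   s2  s2 
(> = start, * = accepting)

start=s0 accept=s2 s0-p->s0 s0-q->s1 s1-p->s0 s1-q->s2 s2-p->s2 s2-q->s2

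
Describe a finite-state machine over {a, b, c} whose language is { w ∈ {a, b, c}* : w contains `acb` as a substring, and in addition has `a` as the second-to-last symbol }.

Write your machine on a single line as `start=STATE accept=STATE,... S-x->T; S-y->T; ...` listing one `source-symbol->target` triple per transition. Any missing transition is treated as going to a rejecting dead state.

start=s0; accept=s5,s6; s0-a->s1; s0-b->s0; s0-c->s0; s1-a->s1; s1-b->s0; s1-c->s2; s2-a->s1; s2-b->s3; s2-c->s0; s3-a->s4; s3-b->s3; s3-c->s3; s4-a->s5; s4-b->s6; s4-c->s6; s5-a->s5; s5-b->s6; s5-c->s6; s6-a->s4; s6-b->s3; s6-c->s3

Build one automaton per condition and run them in lockstep. One (4 states) tracks whether and how much of `acb` has been seen; the other (13 states) tracks the last 2 symbols read. Each combined state is a pair, one component from each; accept when both components accept. Equivalent product states are then merged.
With 7 states:
        a   b   c  
>  s0   s1  s0  s0 
   s1   s1  s0  s2 
   s2   s1  s3  s0 
   s3   s4  s3  s3 
   s4   s5  s6  s6 
 * s5   s5  s6  s6 
 * s6   s4  s3  s3 
(> = start, * = accepting)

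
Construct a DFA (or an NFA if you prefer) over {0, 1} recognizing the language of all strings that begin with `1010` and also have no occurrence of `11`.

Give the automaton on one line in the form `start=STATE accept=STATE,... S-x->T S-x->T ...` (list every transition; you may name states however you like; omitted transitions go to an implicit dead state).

Run two small machines in parallel and take their product. The first has 6 states tracking whether the input so far still matches the prefix `1010`; the second has 3 states tracking partial matches of the forbidden pattern `11`. A product state is a pair (one from each), accepting exactly when both do.
        0   1  
>  q0   q1  q2 
   q1   q1  q3 
   q2   q4  q5 
   q3   q1  q5 
   q4   q1  q6 
   q5   q5  q5 
   q6   q7  q5 
 * q7   q7  q8 
 * q8   q7  q9 
   q9   q9  q9 
(> = start, * = accepting)

start=q0 accept=q7,q8 q0-0->q1 q0-1->q2 q1-0->q1 q1-1->q3 q2-0->q4 q2-1->q5 q3-0->q1 q3-1->q5 q4-0->q1 q4-1->q6 q5-0->q5 q5-1->q5 q6-0->q7 q6-1->q5 q7-0->q7 q7-1->q8 q8-0->q7 q8-1->q9 q9-0->q9 q9-1->q9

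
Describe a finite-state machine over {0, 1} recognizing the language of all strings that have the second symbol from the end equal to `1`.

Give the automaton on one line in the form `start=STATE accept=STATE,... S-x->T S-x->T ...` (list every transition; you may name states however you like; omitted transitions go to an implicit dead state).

start=s0 accept=s5,s6 s0-0->s1 s0-1->s2 s1-0->s3 s1-1->s4 s2-0->s5 s2-1->s6 s3-0->s3 s3-1->s4 s4-0->s5 s4-1->s6 s5-0->s3 s5-1->s4 s6-0->s5 s6-1->s6

Because acceptance depends on a position counted from the end, the machine has to buffer the most recent 2 symbols. Make each state the string of the last up-to-2 symbols read; on input `x` shift the window left and append `x`. Accept when the buffered window has length 2 and begins with `1`.
7 states suffice.
        0   1  
>  s0   s1  s2 
   s1   s3  s4 
   s2   s5  s6 
   s3   s3  s4 
   s4   s5  s6 
 * s5   s3  s4 
 * s6   s5  s6 
(> = start, * = accepting)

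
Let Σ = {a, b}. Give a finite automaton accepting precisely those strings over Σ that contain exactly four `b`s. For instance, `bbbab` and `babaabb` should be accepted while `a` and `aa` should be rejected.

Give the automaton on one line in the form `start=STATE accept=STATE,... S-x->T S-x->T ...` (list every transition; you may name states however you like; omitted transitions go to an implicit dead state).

Count `b`s, saturating at 5: states S0 through S4 mean 0 through 4 `b`s seen; S5 means more than 4. Each `b` increments (capped at S5); other symbols loop. Accept from {S4}.
With 6 states:
        a   b  
>  S0   S0  S1 
   S1   S1  S2 
   S2   S2  S3 
   S3   S3  S4 
 * S4   S4  S5 
   S5   S5  S5 
(> = start, * = accepting)

start=S0 accept=S4 S0-a->S0 S0-b->S1 S1-a->S1 S1-b->S2 S2-a->S2 S2-b->S3 S3-a->S3 S3-b->S4 S4-a->S4 S4-b->S5 S5-a->S5 S5-b->S5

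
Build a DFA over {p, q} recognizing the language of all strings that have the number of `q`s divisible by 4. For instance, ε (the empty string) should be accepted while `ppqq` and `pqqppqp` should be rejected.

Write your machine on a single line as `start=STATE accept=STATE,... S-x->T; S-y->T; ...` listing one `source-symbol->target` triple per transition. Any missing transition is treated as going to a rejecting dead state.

The only thing that matters is how many `q`s have appeared, reduced mod 4. Use one state per residue: S0 for 0, …, S3 for 3. Reading `q` moves to the next residue; anything else stays put. S0 is accepting.
        p   q  
>* S0   S0  S1 
   S1   S1  S2 
   S2   S2  S3 
   S3   S3  S0 
(> = start, * = accepting)

start=S0; accept=S0; S0-p->S0; S0-q->S1; S1-p->S1; S1-q->S2; S2-p->S2; S2-q->S3; S3-p->S3; S3-q->S0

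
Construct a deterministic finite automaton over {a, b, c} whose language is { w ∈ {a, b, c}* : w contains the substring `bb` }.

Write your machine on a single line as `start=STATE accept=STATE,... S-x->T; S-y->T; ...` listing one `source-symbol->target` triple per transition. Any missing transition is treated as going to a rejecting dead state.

Track how much of `bb` has been matched so far: state s0 is no progress, s2 is the absorbing accept state reached once `bb` has occurred. Intermediate states record partial matches; on a mismatch, fall back to the longest reusable overlap.
With 3 states:
        a   b   c  
>  s0   s0  s1  s0 
   s1   s0  s2  s0 
 * s2   s2  s2  s2 
(> = start, * = accepting)

start=s0; accept=s2; s0-a->s0; s0-b->s1; s0-c->s0; s1-a->s0; s1-b->s2; s1-c->s0; s2-a->s2; s2-b->s2; s2-c->s2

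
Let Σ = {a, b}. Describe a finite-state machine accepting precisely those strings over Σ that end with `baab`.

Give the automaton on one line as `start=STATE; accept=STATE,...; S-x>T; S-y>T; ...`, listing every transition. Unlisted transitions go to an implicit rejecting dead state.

Remember how much of `baab` the current input suffix matches. State s0 means no match yet; s1 means the last symbol is `b`; s2 means the last 2 symbols are `ba`; s3 means the last 3 symbols are `baa`; s4 means the last 4 symbols are `baab`. Only s4 accepts. On a mismatch, fall back to the longest proper suffix that is still a prefix of `baab`.
A 5-state machine:
        a   b  
>  s0   s0  s1 
   s1   s2  s1 
   s2   s3  s1 
   s3   s0  s4 
 * s4   s2  s1 
(> = start, * = accepting)

start=s0; accept=s4; s0-a>s0; s0-b>s1; s1-a>s2; s1-b>s1; s2-a>s3; s2-b>s1; s3-a>s0; s3-b>s4; s4-a>s2; s4-b>s1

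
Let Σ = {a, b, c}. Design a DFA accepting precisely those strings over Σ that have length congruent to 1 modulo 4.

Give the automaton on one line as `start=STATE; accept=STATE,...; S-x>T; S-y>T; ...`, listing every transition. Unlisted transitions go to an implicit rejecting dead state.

start=q0; accept=q1; q0-a>q1; q0-b>q1; q0-c>q1; q1-a>q2; q1-b>q2; q1-c>q2; q2-a>q3; q2-b>q3; q2-c>q3; q3-a>q0; q3-b>q0; q3-c>q0

Count input length modulo 4: every symbol advances one step around the cycle q0 → q1 → q2 → q3 → q0. Accept at q1.
A 4-state machine:
        a   b   c  
>  q0   q1  q1  q1 
 * q1   q2  q2  q2 
   q2   q3  q3  q3 
   q3   q0  q0  q0 
(> = start, * = accepting)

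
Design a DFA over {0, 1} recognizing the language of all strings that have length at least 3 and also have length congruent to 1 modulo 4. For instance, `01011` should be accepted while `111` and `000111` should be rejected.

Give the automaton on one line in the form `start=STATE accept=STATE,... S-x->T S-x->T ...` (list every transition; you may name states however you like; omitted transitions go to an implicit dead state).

start=s0 accept=s5 s0-0->s1 s0-1->s1 s1-0->s2 s1-1->s2 s2-0->s3 s2-1->s3 s3-0->s4 s3-1->s4 s4-0->s5 s4-1->s5 s5-0->s2 s5-1->s2

Build one automaton per condition and run them in lockstep. One (5 states) tracks the input length, saturating at 4; the other (4 states) tracks the input length modulo 4. Each combined state is a pair, one component from each; accept when both components accept. After merging equivalent states the machine shrinks.
6 states suffice.
        0   1  
>  s0   s1  s1 
   s1   s2  s2 
   s2   s3  s3 
   s3   s4  s4 
   s4   s5  s5 
 * s5   s2  s2 
(> = start, * = accepting)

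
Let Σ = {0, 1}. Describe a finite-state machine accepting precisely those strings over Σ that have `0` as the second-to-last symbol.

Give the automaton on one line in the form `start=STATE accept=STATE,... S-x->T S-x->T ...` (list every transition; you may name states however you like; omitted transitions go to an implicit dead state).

start=A accept=D,E A-0->B A-1->C B-0->D B-1->E C-0->F C-1->G D-0->D D-1->E E-0->F E-1->G F-0->D F-1->E G-0->F G-1->G

Because acceptance depends on a position counted from the end, the machine has to buffer the most recent 2 symbols. Make each state the string of the last up-to-2 symbols read; on input `x` shift the window left and append `x`. Accept when the buffered window has length 2 and begins with `0`.
A 7-state machine:
       0  1 
>  A   B  C 
   B   D  E 
   C   F  G 
 * D   D  E 
 * E   F  G 
   F   D  E 
   G   F  G 
(> = start, * = accepting)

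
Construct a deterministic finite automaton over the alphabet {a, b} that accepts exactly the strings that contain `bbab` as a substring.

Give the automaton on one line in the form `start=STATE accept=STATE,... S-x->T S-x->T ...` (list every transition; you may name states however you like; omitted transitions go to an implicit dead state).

States s0..s3 record the length of the longest prefix of `bbab` that matches the current input suffix. Reaching s4 means `bbab` has been seen, and we stay there forever. Accept from s4.
A 5-state machine:
        a   b  
>  s0   s0  s1 
   s1   s0  s2 
   s2   s3  s2 
   s3   s0  s4 
 * s4   s4  s4 
(> = start, * = accepting)

start=s0 accept=s4 s0-a->s0 s0-b->s1 s1-a->s0 s1-b->s2 s2-a->s3 s2-b->s2 s3-a->s0 s3-b->s4 s4-a->s4 s4-b->s4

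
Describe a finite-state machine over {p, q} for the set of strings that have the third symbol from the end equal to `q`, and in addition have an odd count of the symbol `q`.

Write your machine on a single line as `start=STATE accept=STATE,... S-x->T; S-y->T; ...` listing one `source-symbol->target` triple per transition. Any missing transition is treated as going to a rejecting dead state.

start=S0; accept=S4,S7,S10,S11; S0-p->S0; S0-q->S1; S1-p->S2; S1-q->S3; S2-p->S4; S2-q->S5; S3-p->S6; S3-q->S7; S4-p->S8; S4-q->S5; S5-p->S6; S5-q->S9; S6-p->S0; S6-q->S10; S7-p->S11; S7-q->S3; S8-p->S8; S8-q->S5; S9-p->S11; S9-q->S3; S10-p->S2; S10-q->S3; S11-p->S4; S11-q->S5

Build one automaton per condition and run them in lockstep. One (15 states) tracks the last 3 symbols read; the other (2 states) tracks the count of `q`s modulo 2. Each combined state is a pair, one component from each; accept when both components accept. Equivalent product states are then merged.
With 12 states:
          p    q  
>  S0     S0   S1 
   S1     S2   S3 
   S2     S4   S5 
   S3     S6   S7 
 * S4     S8   S5 
   S5     S6   S9 
   S6     S0  S10 
 * S7    S11   S3 
   S8     S8   S5 
   S9    S11   S3 
 * S10    S2   S3 
 * S11    S4   S5 
(> = start, * = accepting)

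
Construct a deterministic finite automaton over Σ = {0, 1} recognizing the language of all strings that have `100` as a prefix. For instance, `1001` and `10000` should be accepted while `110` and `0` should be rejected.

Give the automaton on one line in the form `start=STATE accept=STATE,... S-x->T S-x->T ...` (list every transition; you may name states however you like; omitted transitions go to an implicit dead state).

start=s0 accept=s3 s0-0->s4 s0-1->s1 s1-0->s2 s1-1->s4 s2-0->s3 s2-1->s4 s3-0->s3 s3-1->s3 s4-0->s4 s4-1->s4

Walk along `100` while the input agrees: from s0 take `1` to s1, and so on. Any deviation drops to the rejecting sink s4. Once s3 is reached the prefix is confirmed and every continuation is accepted.
A 5-state machine:
        0   1  
>  s0   s4  s1 
   s1   s2  s4 
   s2   s3  s4 
 * s3   s3  s3 
   s4   s4  s4 
(> = start, * = accepting)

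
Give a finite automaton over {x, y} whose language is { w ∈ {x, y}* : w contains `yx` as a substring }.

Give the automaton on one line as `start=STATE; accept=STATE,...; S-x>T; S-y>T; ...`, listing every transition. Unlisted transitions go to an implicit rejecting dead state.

start=s0; accept=s2; s0-x>s0; s0-y>s1; s1-x>s2; s1-y>s1; s2-x>s2; s2-y>s2

Track how much of `yx` has been matched so far: state s0 is no progress, s2 is the absorbing accept state reached once `yx` has occurred. Intermediate states record partial matches; on a mismatch, fall back to the longest reusable overlap.
A 3-state machine:
        x   y  
>  s0   s0  s1 
   s1   s2  s1 
 * s2   s2  s2 
(> = start, * = accepting)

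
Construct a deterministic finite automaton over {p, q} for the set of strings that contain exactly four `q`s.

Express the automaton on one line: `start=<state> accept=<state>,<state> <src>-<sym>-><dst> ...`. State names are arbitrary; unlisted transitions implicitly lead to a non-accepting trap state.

start=A accept=E A-p->A A-q->B B-p->B B-q->C C-p->C C-q->D D-p->D D-q->E E-p->E E-q->F F-p->F F-q->F

Only the number of `q`s matters, and only up to 5. Make a chain A → B → C → D → E → F advanced by each `q` (with F absorbing); every other symbol self-loops. The accepting set is {E}.
       p  q 
>  A   A  B 
   B   B  C 
   C   C  D 
   D   D  E 
 * E   E  F 
   F   F  F 
(> = start, * = accepting)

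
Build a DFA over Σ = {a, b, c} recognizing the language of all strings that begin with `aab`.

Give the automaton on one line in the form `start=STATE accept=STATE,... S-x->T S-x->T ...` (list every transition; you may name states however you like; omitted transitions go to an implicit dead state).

start=s0 accept=s3 s0-a->s1 s0-b->s4 s0-c->s4 s1-a->s2 s1-b->s4 s1-c->s4 s2-a->s4 s2-b->s3 s2-c->s4 s3-a->s3 s3-b->s3 s3-c->s3 s4-a->s4 s4-b->s4 s4-c->s4

Walk along `aab` while the input agrees: from s0 take `a` to s1, and so on. Any deviation drops to the rejecting sink s4. Once s3 is reached the prefix is confirmed and every continuation is accepted.
A 5-state machine:
        a   b   c  
>  s0   s1  s4  s4 
   s1   s2  s4  s4 
   s2   s4  s3  s4 
 * s3   s3  s3  s3 
   s4   s4  s4  s4 
(> = start, * = accepting)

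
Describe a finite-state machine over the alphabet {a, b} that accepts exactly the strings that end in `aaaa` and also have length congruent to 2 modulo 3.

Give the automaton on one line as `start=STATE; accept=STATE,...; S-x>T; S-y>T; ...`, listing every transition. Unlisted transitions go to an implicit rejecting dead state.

start=q0; accept=q6; q0-a>q1; q0-b>q1; q1-a>q2; q1-b>q3; q2-a>q4; q2-b>q0; q3-a>q0; q3-b>q0; q4-a>q5; q4-b>q1; q5-a>q6; q5-b>q3; q6-a>q4; q6-b>q0

Run two small machines in parallel and take their product. One (5 states) tracks how much of the suffix `aaaa` has currently been matched; the other (3 states) tracks the input length modulo 3. Each combined state is a pair, one component from each; accept when both components accept. After merging equivalent states the machine shrinks.
7 states suffice.
        a   b  
>  q0   q1  q1 
   q1   q2  q3 
   q2   q4  q0 
   q3   q0  q0 
   q4   q5  q1 
   q5   q6  q3 
 * q6   q4  q0 
(> = start, * = accepting)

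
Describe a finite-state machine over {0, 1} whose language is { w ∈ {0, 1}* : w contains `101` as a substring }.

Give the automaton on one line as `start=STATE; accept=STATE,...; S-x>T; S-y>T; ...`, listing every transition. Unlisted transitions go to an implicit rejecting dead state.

Track how much of `101` has been matched so far: state S0 is no progress, S3 is the absorbing accept state reached once `101` has occurred. Intermediate states record partial matches; on a mismatch, fall back to the longest reusable overlap.
        0   1  
>  S0   S0  S1 
   S1   S2  S1 
   S2   S0  S3 
 * S3   S3  S3 
(> = start, * = accepting)

start=S0; accept=S3; S0-0>S0; S0-1>S1; S1-0>S2; S1-1>S1; S2-0>S0; S2-1>S3; S3-0>S3; S3-1>S3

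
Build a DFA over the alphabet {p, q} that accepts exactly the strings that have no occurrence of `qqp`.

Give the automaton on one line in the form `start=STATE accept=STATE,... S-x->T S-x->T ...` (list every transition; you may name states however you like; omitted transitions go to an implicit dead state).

Track partial matches of the forbidden pattern `qqp`. State D is a dead state reached once `qqp` has occurred; every other state accepts. A means no part of `qqp` is currently matched.
A 4-state machine:
       p  q 
>* A   A  B 
 * B   A  C 
 * C   D  C 
   D   D  D 
(> = start, * = accepting)

start=A accept=A,B,C A-p->A A-q->B B-p->A B-q->C C-p->D C-q->C D-p->D D-q->D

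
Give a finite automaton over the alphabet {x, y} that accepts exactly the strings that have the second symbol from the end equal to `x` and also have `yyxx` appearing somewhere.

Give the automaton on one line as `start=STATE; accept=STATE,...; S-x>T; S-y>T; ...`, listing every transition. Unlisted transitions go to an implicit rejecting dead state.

start=q0; accept=q4,q5; q0-x>q0; q0-y>q1; q1-x>q0; q1-y>q2; q2-x>q3; q2-y>q2; q3-x>q4; q3-y>q1; q4-x>q4; q4-y>q5; q5-x>q6; q5-y>q7; q6-x>q4; q6-y>q5; q7-x>q6; q7-y>q7

Run two small machines in parallel and take their product. One (7 states) tracks the last 2 symbols read; the other (5 states) tracks whether and how much of `yyxx` has been seen. Each combined state is a pair, one component from each; accept when both components accept. Minimizing collapses redundant product states.
        x   y  
>  q0   q0  q1 
   q1   q0  q2 
   q2   q3  q2 
   q3   q4  q1 
 * q4   q4  q5 
 * q5   q6  q7 
   q6   q4  q5 
   q7   q6  q7 
(> = start, * = accepting)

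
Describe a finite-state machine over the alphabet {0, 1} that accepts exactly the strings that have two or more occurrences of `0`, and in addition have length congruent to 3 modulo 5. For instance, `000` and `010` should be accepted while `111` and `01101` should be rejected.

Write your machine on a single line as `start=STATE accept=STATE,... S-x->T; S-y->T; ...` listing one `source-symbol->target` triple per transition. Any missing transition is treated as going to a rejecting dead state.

Build one automaton per condition and run them in lockstep. The first has 4 states tracking the count of `0`s, saturating at 3; the second has 5 states tracking the input length modulo 5. A product state is a pair (one from each), accepting exactly when both do.
With 20 states:
          0    1  
>  q0     q1   q2 
   q1     q3   q4 
   q2     q4   q5 
   q3     q6   q7 
   q4     q7   q8 
   q5     q8   q9 
 * q6    q10  q10 
 * q7    q10  q11 
   q8    q11  q12 
   q9    q12  q13 
   q10   q14  q14 
   q11   q14  q15 
   q12   q15  q16 
   q13   q16   q0 
   q14   q17  q17 
   q15   q17  q18 
   q16   q18   q1 
   q17   q19  q19 
   q18   q19   q3 
   q19    q6   q6 
(> = start, * = accepting)

start=q0; accept=q6,q7; q0-0->q1; q0-1->q2; q1-0->q3; q1-1->q4; q2-0->q4; q2-1->q5; q3-0->q6; q3-1->q7; q4-0->q7; q4-1->q8; q5-0->q8; q5-1->q9; q6-0->q10; q6-1->q10; q7-0->q10; q7-1->q11; q8-0->q11; q8-1->q12; q9-0->q12; q9-1->q13; q10-0->q14; q10-1->q14; q11-0->q14; q11-1->q15; q12-0->q15; q12-1->q16; q13-0->q16; q13-1->q0; q14-0->q17; q14-1->q17; q15-0->q17; q15-1->q18; q16-0->q18; q16-1->q1; q17-0->q19; q17-1->q19; q18-0->q19; q18-1->q3; q19-0->q6; q19-1->q6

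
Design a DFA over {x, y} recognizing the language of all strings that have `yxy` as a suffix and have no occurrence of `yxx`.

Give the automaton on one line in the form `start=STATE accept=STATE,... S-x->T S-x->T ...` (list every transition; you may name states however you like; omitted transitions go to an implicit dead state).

Handle the two conditions separately and then intersect. One (4 states) tracks how much of the suffix `yxy` has currently been matched; the other (4 states) tracks partial matches of the forbidden pattern `yxx`. Each combined state is a pair, one component from each; accept when both components accept. After merging equivalent states the machine shrinks.
With 5 states:
       x  y 
>  A   A  B 
   B   C  B 
   C   D  E 
   D   D  D 
 * E   C  B 
(> = start, * = accepting)

start=A accept=E A-x->A A-y->B B-x->C B-y->B C-x->D C-y->E D-x->D D-y->D E-x->C E-y->B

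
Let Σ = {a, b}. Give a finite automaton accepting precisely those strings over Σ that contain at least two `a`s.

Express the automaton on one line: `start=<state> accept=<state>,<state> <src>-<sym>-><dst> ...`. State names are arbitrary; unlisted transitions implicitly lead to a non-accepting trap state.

start=S0 accept=S2,S3 S0-a->S1 S0-b->S0 S1-a->S2 S1-b->S1 S2-a->S3 S2-b->S2 S3-a->S3 S3-b->S3

Only the number of `a`s matters, and only up to 3. Make a chain S0 → S1 → S2 → S3 advanced by each `a` (with S3 absorbing); every other symbol self-loops. The accepting set is {S2, S3}.
4 states suffice.
        a   b  
>  S0   S1  S0 
   S1   S2  S1 
 * S2   S3  S2 
 * S3   S3  S3 
(> = start, * = accepting)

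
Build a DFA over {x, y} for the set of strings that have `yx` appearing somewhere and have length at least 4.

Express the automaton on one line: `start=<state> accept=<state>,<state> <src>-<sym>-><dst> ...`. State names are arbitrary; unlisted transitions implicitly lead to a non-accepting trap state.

start=q0 accept=q11,q14 q0-x->q1 q0-y->q2 q1-x->q3 q1-y->q4 q2-x->q5 q2-y->q4 q3-x->q6 q3-y->q7 q4-x->q8 q4-y->q7 q5-x->q8 q5-y->q8 q6-x->q9 q6-y->q10 q7-x->q11 q7-y->q10 q8-x->q11 q8-y->q11 q9-x->q12 q9-y->q13 q10-x->q14 q10-y->q13 q11-x->q14 q11-y->q14 q12-x->q12 q12-y->q13 q13-x->q14 q13-y->q13 q14-x->q14 q14-y->q14

Run two small machines in parallel and take their product. One (3 states) tracks whether and how much of `yx` has been seen; the other (6 states) tracks the input length, saturating at 5. Each combined state is a pair, one component from each; accept when both components accept.
With 15 states:
          x    y  
>  q0     q1   q2 
   q1     q3   q4 
   q2     q5   q4 
   q3     q6   q7 
   q4     q8   q7 
   q5     q8   q8 
   q6     q9  q10 
   q7    q11  q10 
   q8    q11  q11 
   q9    q12  q13 
   q10   q14  q13 
 * q11   q14  q14 
   q12   q12  q13 
   q13   q14  q13 
 * q14   q14  q14 
(> = start, * = accepting)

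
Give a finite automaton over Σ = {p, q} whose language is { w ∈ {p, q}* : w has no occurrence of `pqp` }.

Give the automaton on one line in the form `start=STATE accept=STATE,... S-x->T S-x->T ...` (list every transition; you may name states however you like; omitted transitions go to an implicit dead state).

start=s0 accept=s0,s1,s2 s0-p->s1 s0-q->s0 s1-p->s1 s1-q->s2 s2-p->s3 s2-q->s0 s3-p->s3 s3-q->s3

Track partial matches of the forbidden pattern `pqp`. State s3 is a dead state reached once `pqp` has occurred; every other state accepts. s0 means no part of `pqp` is currently matched.
        p   q  
>* s0   s1  s0 
 * s1   s1  s2 
 * s2   s3  s0 
   s3   s3  s3 
(> = start, * = accepting)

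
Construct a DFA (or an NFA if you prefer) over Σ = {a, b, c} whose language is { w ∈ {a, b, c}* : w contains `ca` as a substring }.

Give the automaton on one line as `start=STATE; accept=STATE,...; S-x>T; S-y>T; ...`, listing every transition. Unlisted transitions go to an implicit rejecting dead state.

Track how much of `ca` has been matched so far: state S0 is no progress, S2 is the absorbing accept state reached once `ca` has occurred. Intermediate states record partial matches; on a mismatch, fall back to the longest reusable overlap.
3 states suffice.
        a   b   c  
>  S0   S0  S0  S1 
   S1   S2  S0  S1 
 * S2   S2  S2  S2 
(> = start, * = accepting)

start=S0; accept=S2; S0-a>S0; S0-b>S0; S0-c>S1; S1-a>S2; S1-b>S0; S1-c>S1; S2-a>S2; S2-b>S2; S2-c>S2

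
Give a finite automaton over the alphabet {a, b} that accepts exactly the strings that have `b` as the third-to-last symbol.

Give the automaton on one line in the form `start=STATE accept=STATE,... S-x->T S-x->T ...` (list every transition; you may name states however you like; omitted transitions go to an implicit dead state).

start=q0 accept=q11,q12,q13,q14 q0-a->q1 q0-b->q2 q1-a->q3 q1-b->q4 q2-a->q5 q2-b->q6 q3-a->q7 q3-b->q8 q4-a->q9 q4-b->q10 q5-a->q11 q5-b->q12 q6-a->q13 q6-b->q14 q7-a->q7 q7-b->q8 q8-a->q9 q8-b->q10 q9-a->q11 q9-b->q12 q10-a->q13 q10-b->q14 q11-a->q7 q11-b->q8 q12-a->q9 q12-b->q10 q13-a->q11 q13-b->q12 q14-a->q13 q14-b->q14

A DFA must remember the last 3 symbols (since which symbol is third-to-last isn't known until the input ends). Use one state per possible window of the last ≤3 symbols; accept from those whose window starts with `b`.
15 states suffice.
          a    b  
>  q0     q1   q2 
   q1     q3   q4 
   q2     q5   q6 
   q3     q7   q8 
   q4     q9  q10 
   q5    q11  q12 
   q6    q13  q14 
   q7     q7   q8 
   q8     q9  q10 
   q9    q11  q12 
   q10   q13  q14 
 * q11    q7   q8 
 * q12    q9  q10 
 * q13   q11  q12 
 * q14   q13  q14 
(> = start, * = accepting)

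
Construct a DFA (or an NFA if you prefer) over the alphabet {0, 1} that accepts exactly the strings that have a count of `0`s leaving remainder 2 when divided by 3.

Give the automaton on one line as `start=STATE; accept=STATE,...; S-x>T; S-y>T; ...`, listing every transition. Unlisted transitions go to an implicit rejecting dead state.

Keep the running count of `0`s modulo 3: each `0` advances along the cycle s0 → s1 → s2 → s0 while other symbols loop. Accept at s2.
        0   1  
>  s0   s1  s0 
   s1   s2  s1 
 * s2   s0  s2 
(> = start, * = accepting)

start=s0; accept=s2; s0-0>s1; s0-1>s0; s1-0>s2; s1-1>s1; s2-0>s0; s2-1>s2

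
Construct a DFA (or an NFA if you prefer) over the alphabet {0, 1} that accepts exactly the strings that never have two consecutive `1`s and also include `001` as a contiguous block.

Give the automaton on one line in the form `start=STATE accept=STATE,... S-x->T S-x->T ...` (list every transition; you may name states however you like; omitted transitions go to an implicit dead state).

Run two small machines in parallel and take their product. The first has 3 states tracking partial matches of the forbidden pattern `11`; the second has 4 states tracking whether and how much of `001` has been seen. A product state is a pair (one from each), accepting exactly when both do. After merging equivalent states the machine shrinks.
With 7 states:
       0  1 
>  A   B  C 
   B   D  C 
   C   B  E 
   D   D  F 
   E   E  E 
 * F   G  E 
 * G   G  F 
(> = start, * = accepting)

start=A accept=F,G A-0->B A-1->C B-0->D B-1->C C-0->B C-1->E D-0->D D-1->F E-0->E E-1->E F-0->G F-1->E G-0->G G-1->F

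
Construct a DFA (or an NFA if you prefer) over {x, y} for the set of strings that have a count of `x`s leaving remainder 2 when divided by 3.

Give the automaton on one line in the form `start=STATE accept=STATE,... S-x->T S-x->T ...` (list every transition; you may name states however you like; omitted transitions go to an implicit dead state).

Keep the running count of `x`s modulo 3: each `x` advances along the cycle S0 → S1 → S2 → S0 while other symbols loop. Accept at S2.
With 3 states:
        x   y  
>  S0   S1  S0 
   S1   S2  S1 
 * S2   S0  S2 
(> = start, * = accepting)

start=S0 accept=S2 S0-x->S1 S0-y->S0 S1-x->S2 S1-y->S1 S2-x->S0 S2-y->S2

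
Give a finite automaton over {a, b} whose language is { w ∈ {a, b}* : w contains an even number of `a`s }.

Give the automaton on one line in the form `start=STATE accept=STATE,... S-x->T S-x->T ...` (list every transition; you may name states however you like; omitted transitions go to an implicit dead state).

start=q0 accept=q0 q0-a->q1 q0-b->q0 q1-a->q0 q1-b->q1

Keep the running count of `a`s modulo 2: each `a` advances along the cycle q0 → q1 → q0 while other symbols loop. Accept at q0.
2 states suffice.
        a   b  
>* q0   q1  q0 
   q1   q0  q1 
(> = start, * = accepting)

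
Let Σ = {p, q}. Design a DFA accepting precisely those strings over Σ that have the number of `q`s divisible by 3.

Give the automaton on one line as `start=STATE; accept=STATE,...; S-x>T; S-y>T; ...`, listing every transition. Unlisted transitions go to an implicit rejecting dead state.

Keep the running count of `q`s modulo 3: each `q` advances along the cycle S0 → S1 → S2 → S0 while other symbols loop. Accept at S0.
With 3 states:
        p   q  
>* S0   S0  S1 
   S1   S1  S2 
   S2   S2  S0 
(> = start, * = accepting)

start=S0; accept=S0; S0-p>S0; S0-q>S1; S1-p>S1; S1-q>S2; S2-p>S2; S2-q>S0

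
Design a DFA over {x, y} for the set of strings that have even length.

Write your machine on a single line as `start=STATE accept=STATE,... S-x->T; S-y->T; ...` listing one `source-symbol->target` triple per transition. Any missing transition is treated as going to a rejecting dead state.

start=q0; accept=q0; q0-x->q1; q0-y->q1; q1-x->q0; q1-y->q0

Only the length mod 2 matters, so use a 2-cycle: from any state, every input symbol moves to the next state, wrapping q1 back to q0. Mark q0 accepting.
        x   y  
>* q0   q1  q1 
   q1   q0  q0 
(> = start, * = accepting)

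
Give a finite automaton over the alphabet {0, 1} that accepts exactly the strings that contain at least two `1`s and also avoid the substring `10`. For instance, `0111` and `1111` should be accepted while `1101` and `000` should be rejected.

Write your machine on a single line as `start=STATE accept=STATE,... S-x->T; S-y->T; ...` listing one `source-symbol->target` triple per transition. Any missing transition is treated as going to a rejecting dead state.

Handle the two conditions separately and then intersect. One (4 states) tracks the count of `1`s, saturating at 3; the other (3 states) tracks partial matches of the forbidden pattern `10`. Each combined state is a pair, one component from each; accept when both components accept. After merging equivalent states the machine shrinks.
A 4-state machine:
       0  1 
>  A   A  B 
   B   C  D 
   C   C  C 
 * D   C  D 
(> = start, * = accepting)

start=A; accept=D; A-0->A; A-1->B; B-0->C; B-1->D; C-0->C; C-1->C; D-0->C; D-1->D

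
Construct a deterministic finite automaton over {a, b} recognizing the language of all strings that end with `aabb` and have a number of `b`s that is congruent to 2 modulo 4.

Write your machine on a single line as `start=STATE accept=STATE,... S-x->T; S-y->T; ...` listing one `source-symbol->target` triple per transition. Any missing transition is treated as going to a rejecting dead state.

Build one automaton per condition and run them in lockstep. The first has 5 states tracking how much of the suffix `aabb` has currently been matched; the second has 4 states tracking the count of `b`s modulo 4. A product state is a pair (one from each), accepting exactly when both do.
          a    b  
>  s0     s1   s2 
   s1     s3   s2 
   s2     s4   s5 
   s3     s3   s6 
   s4     s7   s5 
   s5     s8   s9 
   s6     s4  s10 
   s7     s7  s11 
   s8    s12   s9 
   s9    s13   s0 
 * s10    s8   s9 
   s11    s8  s14 
   s12   s12  s15 
   s13   s16   s0 
   s14   s13   s0 
   s15   s13  s17 
   s16   s16  s18 
   s17    s1   s2 
   s18    s1  s19 
   s19    s4   s5 
(> = start, * = accepting)

start=s0; accept=s10; s0-a->s1; s0-b->s2; s1-a->s3; s1-b->s2; s2-a->s4; s2-b->s5; s3-a->s3; s3-b->s6; s4-a->s7; s4-b->s5; s5-a->s8; s5-b->s9; s6-a->s4; s6-b->s10; s7-a->s7; s7-b->s11; s8-a->s12; s8-b->s9; s9-a->s13; s9-b->s0; s10-a->s8; s10-b->s9; s11-a->s8; s11-b->s14; s12-a->s12; s12-b->s15; s13-a->s16; s13-b->s0; s14-a->s13; s14-b->s0; s15-a->s13; s15-b->s17; s16-a->s16; s16-b->s18; s17-a->s1; s17-b->s2; s18-a->s1; s18-b->s19; s19-a->s4; s19-b->s5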